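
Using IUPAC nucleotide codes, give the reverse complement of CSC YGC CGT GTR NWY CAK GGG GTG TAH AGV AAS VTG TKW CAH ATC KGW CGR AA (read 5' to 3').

5'-TTYCGWCMGATDTGWMACABSTTBCTDTACACCCCMTGRWNYACACGGCRGSG-3'

Standard pairs A↔T, G↔C; ambiguity codes pair R↔Y, K↔M, W↔W, S↔S, H↔D, V↔B, N↔N. Complement (GSGRCGGCACAYNWRGTMCCCCACATDTCBTTSBACAMWGTDTAGMCWGCYTT), then reverse for 5'→3'.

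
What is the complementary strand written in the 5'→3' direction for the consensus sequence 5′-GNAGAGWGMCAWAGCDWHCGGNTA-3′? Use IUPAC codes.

Standard pairs A↔T, G↔C; ambiguity codes pair M↔K, W↔W, D↔H, N↔N. Complement (CNTCTCWCKGTWTCGHWDGCCNAT), then reverse for 5'→3'.

5'-TANCCGDWHGCTWTGKCWCTCTNC-3'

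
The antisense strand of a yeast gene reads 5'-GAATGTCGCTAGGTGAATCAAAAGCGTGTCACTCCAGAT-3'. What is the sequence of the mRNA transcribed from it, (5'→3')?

5'-AUCUGGAGUGACACGCUUUUGAUUCACCUAGCGACAUUC-3'

RNA polymerase reads the template 3'→5' and synthesizes mRNA 5'→3' by base-pairing (A→U, T→A, G↔C). The complement of the template is CTTACAGCGATCCACTTAGTTTTCGCACAGTGAGGTCTA; antiparallel, so 5'→3' the coding strand is ATCTGGAGTGACACGCTTTTGATTCACCTAGCGACATTC. Replace T with U for the mRNA.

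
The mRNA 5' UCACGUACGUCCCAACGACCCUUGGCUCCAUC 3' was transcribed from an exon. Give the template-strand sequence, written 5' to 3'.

Replace U with T to get the coding DNA strand: TCACGTACGTCCCAACGACCCTTGGCTCCATC. The template strand is its reverse complement (complement AGTGCATGCAGGGTTGCTGGGAACCGAGGTAG, then reverse).

5'-GATGGAGCCAAGGGTCGTTGGGACGTACGTGA-3'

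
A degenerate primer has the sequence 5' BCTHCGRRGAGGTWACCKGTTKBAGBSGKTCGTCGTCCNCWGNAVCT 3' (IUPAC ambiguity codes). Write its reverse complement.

Standard pairs A↔T, G↔C; ambiguity codes pair R↔Y, K↔M, W↔W, S↔S, B↔V, H↔D, N↔N. Complement (VGADGCYYCTCCAWTGGMCAAMVTCVSCMAGCAGCAGGNGWCNTBGA), then reverse for 5'→3'.

5'-AGBTNCWGNGGACGACGAMCSVCTVMAACMGGTWACCTCYYCGDAGV-3'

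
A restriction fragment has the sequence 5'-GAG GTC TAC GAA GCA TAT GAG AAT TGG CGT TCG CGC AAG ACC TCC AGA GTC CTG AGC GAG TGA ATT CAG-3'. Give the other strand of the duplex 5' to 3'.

Pairing A↔T and G↔C gives CTCCAGATGCTTCGTATACTCTTAACCGCAAGCGCGTTCTGGAGGTCTCAGGACTCGCTCACTTAAGTC, running 3'→5'. Reverse for the 5'→3' convention.

5'-CTGAATTCACTCGCTCAGGACTCTGGAGGTCTTGCGCGAACGCCAATTCTCATATGCTTCGTAGACCTC-3'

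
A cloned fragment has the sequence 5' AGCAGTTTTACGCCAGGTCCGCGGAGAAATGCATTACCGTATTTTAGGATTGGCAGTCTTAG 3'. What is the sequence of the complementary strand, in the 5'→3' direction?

The complement of AGCAGTTTTACGCCAGGTCCGCGGAGAAATGCATTACCGTATTTTAGGATTGGCAGTCTTAG is TCGTCAAAATGCGGTCCAGGCGCCTCTTTACGTAATGGCATAAAATCCTAACCGTCAGAATC (A↔T, G↔C). DNA strands are antiparallel, so the complementary strand runs 3'→5'; reversing gives the 5'→3' form.

5'-CTAAGACTGCCAATCCTAAAATACGGTAATGCATTTCTCCGCGGACCTGGCGTAAAACTGCT-3'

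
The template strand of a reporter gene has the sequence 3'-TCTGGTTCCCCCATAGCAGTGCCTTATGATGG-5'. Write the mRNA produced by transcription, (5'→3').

Reading the template 3'→5' as shown, RNA polymerase pairs each base (A→U, T→A, G↔C) to build mRNA 5'→3' directly.

5'-AGACCAAGGGGGUAUCGUCACGGAAUACUACC-3'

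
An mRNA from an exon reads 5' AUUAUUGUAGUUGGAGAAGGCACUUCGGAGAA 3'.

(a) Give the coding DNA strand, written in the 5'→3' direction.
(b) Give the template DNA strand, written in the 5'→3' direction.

(a) The coding strand matches the mRNA with U→T.
(b) The template strand is the reverse complement of the coding strand.

(a) 5'-ATTATTGTAGTTGGAGAAGGCACTTCGGAGAA-3'
(b) 5'-TTCTCCGAAGTGCCTTCTCCAACTACAATAAT-3'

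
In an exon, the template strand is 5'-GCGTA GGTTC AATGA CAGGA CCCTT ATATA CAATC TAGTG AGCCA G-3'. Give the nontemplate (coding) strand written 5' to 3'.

5'-CTGGCTCACTAGATTGTATATAAGGGTCCTGTCATTGAACCTACGC-3'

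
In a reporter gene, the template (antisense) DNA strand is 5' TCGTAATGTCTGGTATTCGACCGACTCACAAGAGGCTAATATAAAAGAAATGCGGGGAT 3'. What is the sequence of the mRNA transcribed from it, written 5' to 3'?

The mRNA has the sequence of the coding strand (reverse complement of the template) with T→U. Reverse complement of TCGTAATGTCTGGTATTCGACCGACTCACAAGAGGCTAATATAAAAGAAATGCGGGGAT is ATCCCCGCATTTCTTTTATATTAGCCTCTTGTGAGTCGGTCGAATACCAGACATTACGA; then T→U.

5′-AUCCCCGCAUUUCUUUUAUAUUAGCCUCUUGUGAGUCGGUCGAAUACCAGACAUUACGA-3′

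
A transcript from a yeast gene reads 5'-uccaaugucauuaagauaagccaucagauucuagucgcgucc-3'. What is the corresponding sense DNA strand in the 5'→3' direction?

The coding DNA strand has the same 5'→3' sequence as the mRNA with U replaced by T.

5'-TCCAATGTCATTAAGATAAGCCATCAGATTCTAGTCGCGTCC-3'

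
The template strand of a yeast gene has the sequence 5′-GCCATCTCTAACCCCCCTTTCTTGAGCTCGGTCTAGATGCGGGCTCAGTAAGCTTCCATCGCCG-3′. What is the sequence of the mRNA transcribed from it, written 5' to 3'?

RNA polymerase reads the template 3'→5' and synthesizes mRNA 5'→3' by base-pairing (A→U, T→A, G↔C). The complement of the template is CGGTAGAGATTGGGGGGAAAGAACTCGAGCCAGATCTACGCCCGAGTCATTCGAAGGTAGCGGC; antiparallel, so 5'→3' the coding strand is CGGCGATGGAAGCTTACTGAGCCCGCATCTAGACCGAGCTCAAGAAAGGGGGGTTAGAGATGGC. Replace T with U for the mRNA.

5'-CGGCGAUGGAAGCUUACUGAGCCCGCAUCUAGACCGAGCUCAAGAAAGGGGGGUUAGAGAUGGC-3'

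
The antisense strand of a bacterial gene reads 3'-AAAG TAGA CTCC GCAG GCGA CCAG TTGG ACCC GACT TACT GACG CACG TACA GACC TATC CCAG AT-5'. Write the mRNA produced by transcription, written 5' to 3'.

5′-UUUCAUCUGAGGCGUCCGCUGGUCAACCUGGGCUGAAUGACUGCGUGCAUGUCUGGAUAGGGUCUA-3′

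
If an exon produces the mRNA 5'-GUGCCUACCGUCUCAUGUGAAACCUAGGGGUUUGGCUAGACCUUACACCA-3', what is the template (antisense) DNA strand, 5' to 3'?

5'-TGGTGTAAGGTCTAGCCAAACCCCTAGGTTTCACATGAGACGGTAGGCAC-3'

Replace U with T to get the coding DNA strand: GTGCCTACCGTCTCATGTGAAACCTAGGGGTTTGGCTAGACCTTACACCA. The template strand is its reverse complement (complement CACGGATGGCAGAGTACACTTTGGATCCCCAAACCGATCTGGAATGTGGT, then reverse).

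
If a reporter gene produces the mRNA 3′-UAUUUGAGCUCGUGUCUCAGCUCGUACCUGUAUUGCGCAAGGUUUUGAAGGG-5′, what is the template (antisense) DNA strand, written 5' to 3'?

5′-ATAAACTCGAGCACAGAGTCGAGCATGGACATAACGCGTTCCAAAACTTCCC-3′

Written 5'→3' the mRNA is GGGAAGUUUUGGAACGCGUUAUGUCCAUGCUCGACUCUGUGCUCGAGUUUAU, so the coding DNA strand is GGGAAGTTTTGGAACGCGTTATGTCCATGCTCGACTCTGTGCTCGAGTTTAT. The template is its reverse complement.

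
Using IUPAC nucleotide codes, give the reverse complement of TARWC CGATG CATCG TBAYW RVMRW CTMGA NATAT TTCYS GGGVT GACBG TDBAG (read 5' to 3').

5'-CTVHACVGTCABCCCSRGAAATATNTCKAGWYKBYWRTVACGATGCATCGGWYTA-3'

Standard pairs A↔T, G↔C; ambiguity codes pair R↔Y, M↔K, W↔W, S↔S, B↔V, D↔H, N↔N. Complement (ATYWGGCTACGTAGCAVTRWYBKYWGAKCTNTATAAAGRSCCCBACTGVCAHVTC), then reverse for 5'→3'.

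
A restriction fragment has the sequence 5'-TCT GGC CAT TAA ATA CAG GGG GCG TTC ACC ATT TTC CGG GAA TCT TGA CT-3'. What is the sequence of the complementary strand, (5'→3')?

5'-AGTCAAGATTCCCGGAAAATGGTGAACGCCCCCTGTATTTAATGGCCAGA-3'

The complement of TCTGGCCATTAAATACAGGGGGCGTTCACCATTTTCCGGGAATCTTGACT is AGACCGGTAATTTATGTCCCCCGCAAGTGGTAAAAGGCCCTTAGAACTGA (A↔T, G↔C). DNA strands are antiparallel, so the complementary strand runs 3'→5'; reversing gives the 5'→3' form.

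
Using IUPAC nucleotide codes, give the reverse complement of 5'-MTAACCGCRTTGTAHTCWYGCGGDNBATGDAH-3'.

5'-DTHCATVNHCCGCRWGADTACAAYGCGGTTAK-3'

Standard pairs A↔T, G↔C; ambiguity codes pair R↔Y, M↔K, W↔W, B↔V, D↔H, N↔N. Complement (KATTGGCGYAACATDAGWRCGCCHNVTACHTD), then reverse for 5'→3'.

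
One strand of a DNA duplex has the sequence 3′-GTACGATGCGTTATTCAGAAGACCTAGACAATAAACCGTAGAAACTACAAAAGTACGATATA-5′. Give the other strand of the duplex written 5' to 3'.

The strand is given 3'→5', so its complement runs 5'→3' in the same left-to-right order: pair each base A↔T, G↔C.

5'-CATGCTACGCAATAAGTCTTCTGGATCTGTTATTTGGCATCTTTGATGTTTTCATGCTATAT-3'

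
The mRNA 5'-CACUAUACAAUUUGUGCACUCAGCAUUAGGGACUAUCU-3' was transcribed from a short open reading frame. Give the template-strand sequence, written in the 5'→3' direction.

5'-AGATAGTCCCTAATGCTGAGTGCACAAATTGTATAGTG-3'

Replace U with T to get the coding DNA strand: CACTATACAATTTGTGCACTCAGCATTAGGGACTATCT. The template strand is its reverse complement (complement GTGATATGTTAAACACGTGAGTCGTAATCCCTGATAGA, then reverse).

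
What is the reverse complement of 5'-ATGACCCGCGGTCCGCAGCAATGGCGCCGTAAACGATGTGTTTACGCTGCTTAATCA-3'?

Reading the sequence 3'→5' and pairing each base (A↔T, G↔C) gives the reverse complement directly.

5'-TGATTAAGCAGCGTAAACACATCGTTTACGGCGCCATTGCTGCGGACCGCGGGTCAT-3'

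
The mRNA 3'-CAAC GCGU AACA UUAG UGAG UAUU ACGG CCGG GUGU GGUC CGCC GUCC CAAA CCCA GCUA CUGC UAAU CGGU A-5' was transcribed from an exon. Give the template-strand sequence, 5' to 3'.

Written 5'→3' the mRNA is AUGGCUAAUCGUCAUCGACCCAAACCCUGCCGCCUGGUGUGGGCCGGCAUUAUGAGUGAUUACAAUGCGCAAC, so the coding DNA strand is ATGGCTAATCGTCATCGACCCAAACCCTGCCGCCTGGTGTGGGCCGGCATTATGAGTGATTACAATGCGCAAC. The template is its reverse complement.

5'-GTTGCGCATTGTAATCACTCATAATGCCGGCCCACACCAGGCGGCAGGGTTTGGGTCGATGACGATTAGCCAT-3'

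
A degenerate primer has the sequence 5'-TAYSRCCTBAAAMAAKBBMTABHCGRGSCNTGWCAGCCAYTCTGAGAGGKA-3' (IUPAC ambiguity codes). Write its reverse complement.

5'-TMCCTCTCAGARTGGCTGWCANGSCYCGDVTAKVVMTTKTTTVAGGYSRTA-3'

Standard pairs A↔T, G↔C; ambiguity codes pair R↔Y, M↔K, W↔W, S↔S, B↔V, H↔D, N↔N. Complement (ATRSYGGAVTTTKTTMVVKATVDGCYCSGNACWGTCGGTRAGACTCTCCMT), then reverse for 5'→3'.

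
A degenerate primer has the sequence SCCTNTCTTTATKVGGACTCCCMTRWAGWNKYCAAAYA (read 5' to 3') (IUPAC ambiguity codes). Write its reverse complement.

5'-TRTTTGRMNWCTWYAKGGGAGTCCBMATAAAGANAGGS-3'

Standard pairs A↔T, G↔C; ambiguity codes pair R↔Y, M↔K, W↔W, S↔S, V↔B, N↔N. Complement (SGGANAGAAATAMBCCTGAGGGKAYWTCWNMRGTTTRT), then reverse for 5'→3'.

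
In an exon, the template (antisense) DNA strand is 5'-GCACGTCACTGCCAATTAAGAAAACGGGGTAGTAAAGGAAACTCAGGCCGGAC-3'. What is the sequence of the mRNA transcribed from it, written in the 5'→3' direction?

5'-GUCCGGCCUGAGUUUCCUUUACUACCCCGUUUUCUUAAUUGGCAGUGACGUGC-3'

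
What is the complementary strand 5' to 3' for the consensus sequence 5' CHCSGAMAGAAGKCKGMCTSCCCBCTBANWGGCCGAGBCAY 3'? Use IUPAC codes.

Standard pairs A↔T, G↔C; ambiguity codes pair Y↔R, M↔K, W↔W, S↔S, B↔V, H↔D, N↔N. Complement (GDGSCTKTCTTCMGMCKGASGGGVGAVTNWCCGGCTCVGTR), then reverse for 5'→3'.

5'-RTGVCTCGGCCWNTVAGVGGGSAGKCMGMCTTCTKTCSGDG-3'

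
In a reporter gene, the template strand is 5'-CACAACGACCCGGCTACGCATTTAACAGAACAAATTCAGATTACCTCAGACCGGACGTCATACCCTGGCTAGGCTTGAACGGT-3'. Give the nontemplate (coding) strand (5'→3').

5'-ACCGTTCAAGCCTAGCCAGGGTATGACGTCCGGTCTGAGGTAATCTGAATTTGTTCTGTTAAATGCGTAGCCGGGTCGTTGTG-3'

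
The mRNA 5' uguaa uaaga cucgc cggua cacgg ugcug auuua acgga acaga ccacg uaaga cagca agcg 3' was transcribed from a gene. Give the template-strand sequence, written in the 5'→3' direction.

Replace U with T to get the coding DNA strand: TGTAATAAGACTCGCCGGTACACGGTGCTGATTTAACGGAACAGACCACGTAAGACAGCAAGCG. The template strand is its reverse complement (complement ACATTATTCTGAGCGGCCATGTGCCACGACTAAATTGCCTTGTCTGGTGCATTCTGTCGTTCGC, then reverse).

5'-CGCTTGCTGTCTTACGTGGTCTGTTCCGTTAAATCAGCACCGTGTACCGGCGAGTCTTATTACA-3'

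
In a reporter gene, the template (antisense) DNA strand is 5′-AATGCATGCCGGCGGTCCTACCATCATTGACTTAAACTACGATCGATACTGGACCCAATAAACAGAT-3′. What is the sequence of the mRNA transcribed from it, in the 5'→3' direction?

5'-AUCUGUUUAUUGGGUCCAGUAUCGAUCGUAGUUUAAGUCAAUGAUGGUAGGACCGCCGGCAUGCAUU-3'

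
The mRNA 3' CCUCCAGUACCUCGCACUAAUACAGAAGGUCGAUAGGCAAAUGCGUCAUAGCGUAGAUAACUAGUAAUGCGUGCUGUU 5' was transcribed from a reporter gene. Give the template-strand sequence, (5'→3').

5'-GGAGGTCATGGAGCGTGATTATGTCTTCCAGCTATCCGTTTACGCAGTATCGCATCTATTGATCATTACGCACGACAA-3'

Written 5'→3' the mRNA is UUGUCGUGCGUAAUGAUCAAUAGAUGCGAUACUGCGUAAACGGAUAGCUGGAAGACAUAAUCACGCUCCAUGACCUCC, so the coding DNA strand is TTGTCGTGCGTAATGATCAATAGATGCGATACTGCGTAAACGGATAGCTGGAAGACATAATCACGCTCCATGACCTCC. The template is its reverse complement.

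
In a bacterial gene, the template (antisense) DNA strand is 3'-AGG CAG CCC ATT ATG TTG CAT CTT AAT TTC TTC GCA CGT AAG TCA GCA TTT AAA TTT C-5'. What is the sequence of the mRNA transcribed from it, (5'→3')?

5'-UCCGUCGGGUAAUACAACGUAGAAUUAAAGAAGCGUGCAUUCAGUCGUAAAUUUAAAG-3'

Reading the template 3'→5' as shown, RNA polymerase pairs each base (A→U, T→A, G↔C) to build mRNA 5'→3' directly.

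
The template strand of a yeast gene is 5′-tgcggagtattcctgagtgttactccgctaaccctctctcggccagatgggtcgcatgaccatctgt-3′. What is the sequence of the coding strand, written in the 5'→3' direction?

5'-ACAGATGGTCATGCGACCCATCTGGCCGAGAGAGGGTTAGCGGAGTAACACTCAGGAATACTCCGCA-3'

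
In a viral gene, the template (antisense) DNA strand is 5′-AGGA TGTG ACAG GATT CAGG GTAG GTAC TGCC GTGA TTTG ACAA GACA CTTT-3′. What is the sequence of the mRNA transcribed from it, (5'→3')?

5'-AAAGUGUCUUGUCAAAUCACGGCAGUACCUACCCUGAAUCCUGUCACAUCCU-3'

The mRNA has the sequence of the coding strand (reverse complement of the template) with T→U. Reverse complement of AGGATGTGACAGGATTCAGGGTAGGTACTGCCGTGATTTGACAAGACACTTT is AAAGTGTCTTGTCAAATCACGGCAGTACCTACCCTGAATCCTGTCACATCCT; then T→U.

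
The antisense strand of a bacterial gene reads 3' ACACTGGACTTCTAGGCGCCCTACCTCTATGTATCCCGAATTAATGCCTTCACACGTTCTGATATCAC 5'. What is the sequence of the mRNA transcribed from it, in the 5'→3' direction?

Reading the template 3'→5' as shown, RNA polymerase pairs each base (A→U, T→A, G↔C) to build mRNA 5'→3' directly.

5'-UGUGACCUGAAGAUCCGCGGGAUGGAGAUACAUAGGGCUUAAUUACGGAAGUGUGCAAGACUAUAGUG-3'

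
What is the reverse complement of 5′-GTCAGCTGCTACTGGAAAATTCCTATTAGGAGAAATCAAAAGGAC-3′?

5'-GTCCTTTTGATTTCTCCTAATAGGAATTTTCCAGTAGCAGCTGAC-3'

Complement each base (A↔T, G↔C): CAGTCGACGATGACCTTTTAAGGATAATCCTCTTTAGTTTTCCTG. Then reverse.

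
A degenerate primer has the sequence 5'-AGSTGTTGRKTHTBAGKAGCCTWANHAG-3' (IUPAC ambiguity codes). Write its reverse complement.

5'-CTDNTWAGGCTMCTVADAMYCAACASCT-3'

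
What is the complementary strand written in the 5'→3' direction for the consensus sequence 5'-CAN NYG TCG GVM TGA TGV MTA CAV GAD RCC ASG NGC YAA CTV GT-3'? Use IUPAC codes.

5′-ACBAGTTRGCNCSTGGYHTCBTGTAKBCATCAKBCCGACRNNTG-3′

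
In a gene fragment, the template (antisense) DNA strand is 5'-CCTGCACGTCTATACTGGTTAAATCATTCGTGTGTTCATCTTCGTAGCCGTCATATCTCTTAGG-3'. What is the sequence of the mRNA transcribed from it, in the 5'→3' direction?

RNA polymerase reads the template 3'→5' and synthesizes mRNA 5'→3' by base-pairing (A→U, T→A, G↔C). The complement of the template is GGACGTGCAGATATGACCAATTTAGTAAGCACACAAGTAGAAGCATCGGCAGTATAGAGAATCC; antiparallel, so 5'→3' the coding strand is CCTAAGAGATATGACGGCTACGAAGATGAACACACGAATGATTTAACCAGTATAGACGTGCAGG. Replace T with U for the mRNA.

5'-CCUAAGAGAUAUGACGGCUACGAAGAUGAACACACGAAUGAUUUAACCAGUAUAGACGUGCAGG-3'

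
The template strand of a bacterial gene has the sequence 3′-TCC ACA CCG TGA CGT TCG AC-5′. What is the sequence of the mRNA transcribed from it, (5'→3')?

Reading the template 3'→5' as shown, RNA polymerase pairs each base (A→U, T→A, G↔C) to build mRNA 5'→3' directly.

5'-AGGUGUGGCACUGCAAGCUG-3'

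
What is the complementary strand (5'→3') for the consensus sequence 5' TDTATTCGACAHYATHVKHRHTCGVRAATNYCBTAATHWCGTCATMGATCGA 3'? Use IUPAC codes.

Standard pairs A↔T, G↔C; ambiguity codes pair R↔Y, M↔K, W↔W, B↔V, D↔H, N↔N. Complement (AHATAAGCTGTDRTADBMDYDAGCBYTTANRGVATTADWGCAGTAKCTAGCT), then reverse for 5'→3'.

5'-TCGATCKATGACGWDATTAVGRNATTYBCGADYDMBDATRDTGTCGAATAHA-3'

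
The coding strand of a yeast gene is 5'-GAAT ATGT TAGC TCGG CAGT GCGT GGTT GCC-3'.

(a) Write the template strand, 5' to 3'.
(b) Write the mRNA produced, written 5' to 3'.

(a) 5′-GGCAACCACGCACTGCCGAGCTAACATATTC-3′
(b) 5'-GAAUAUGUUAGCUCGGCAGUGCGUGGUUGCC-3'

(a) The template strand is the reverse complement of the coding strand: complement CTTATACAATCGAGCCGTCACGCACCAACGG, then reverse.
(b) mRNA matches the coding strand with T→U.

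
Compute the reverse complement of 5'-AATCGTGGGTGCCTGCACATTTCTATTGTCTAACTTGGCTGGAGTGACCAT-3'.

5'-ATGGTCACTCCAGCCAAGTTAGACAATAGAAATGTGCAGGCACCCACGATT-3'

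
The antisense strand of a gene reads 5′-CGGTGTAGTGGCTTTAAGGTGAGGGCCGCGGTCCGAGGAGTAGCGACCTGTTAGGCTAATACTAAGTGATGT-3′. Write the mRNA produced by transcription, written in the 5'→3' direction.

RNA polymerase reads the template 3'→5' and synthesizes mRNA 5'→3' by base-pairing (A→U, T→A, G↔C). The complement of the template is GCCACATCACCGAAATTCCACTCCCGGCGCCAGGCTCCTCATCGCTGGACAATCCGATTATGATTCACTACA; antiparallel, so 5'→3' the coding strand is ACATCACTTAGTATTAGCCTAACAGGTCGCTACTCCTCGGACCGCGGCCCTCACCTTAAAGCCACTACACCG. Replace T with U for the mRNA.

5'-ACAUCACUUAGUAUUAGCCUAACAGGUCGCUACUCCUCGGACCGCGGCCCUCACCUUAAAGCCACUACACCG-3'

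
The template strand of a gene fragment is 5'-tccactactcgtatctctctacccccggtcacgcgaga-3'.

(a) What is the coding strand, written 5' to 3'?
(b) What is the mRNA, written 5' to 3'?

(a) The coding strand is the reverse complement of the template: complement AGGTGATGAGCATAGAGAGATGGGGGCCAGTGCGCTCT, then reverse.
(b) mRNA has the coding-strand sequence with T→U.

(a) 5'-TCTCGCGTGACCGGGGGTAGAGAGATACGAGTAGTGGA-3'
(b) 5'-UCUCGCGUGACCGGGGGUAGAGAGAUACGAGUAGUGGA-3'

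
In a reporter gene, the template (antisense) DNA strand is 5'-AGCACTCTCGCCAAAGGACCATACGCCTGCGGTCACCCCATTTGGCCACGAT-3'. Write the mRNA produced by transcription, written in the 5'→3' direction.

The mRNA has the sequence of the coding strand (reverse complement of the template) with T→U. Reverse complement of AGCACTCTCGCCAAAGGACCATACGCCTGCGGTCACCCCATTTGGCCACGAT is ATCGTGGCCAAATGGGGTGACCGCAGGCGTATGGTCCTTTGGCGAGAGTGCT; then T→U.

5'-AUCGUGGCCAAAUGGGGUGACCGCAGGCGUAUGGUCCUUUGGCGAGAGUGCU-3'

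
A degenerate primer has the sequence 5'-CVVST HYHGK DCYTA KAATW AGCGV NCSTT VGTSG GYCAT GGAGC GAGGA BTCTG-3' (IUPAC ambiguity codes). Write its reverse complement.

5′-CAGAVTCCTCGCTCCATGRCCSACBAASGNBCGCTWATTMTARGHMCDRDASBBG-3′

Standard pairs A↔T, G↔C; ambiguity codes pair Y↔R, K↔M, W↔W, S↔S, B↔V, D↔H, N↔N. Complement (GBBSADRDCMHGRATMTTAWTCGCBNGSAABCASCCRGTACCTCGCTCCTVAGAC), then reverse for 5'→3'.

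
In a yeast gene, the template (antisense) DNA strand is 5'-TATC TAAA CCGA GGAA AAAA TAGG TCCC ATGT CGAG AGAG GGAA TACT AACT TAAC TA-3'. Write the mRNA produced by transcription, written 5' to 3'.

The mRNA has the sequence of the coding strand (reverse complement of the template) with T→U. Reverse complement of TATCTAAACCGAGGAAAAAATAGGTCCCATGTCGAGAGAGGGAATACTAACTTAACTA is TAGTTAAGTTAGTATTCCCTCTCTCGACATGGGACCTATTTTTTCCTCGGTTTAGATA; then T→U.

5'-UAGUUAAGUUAGUAUUCCCUCUCUCGACAUGGGACCUAUUUUUUCCUCGGUUUAGAUA-3'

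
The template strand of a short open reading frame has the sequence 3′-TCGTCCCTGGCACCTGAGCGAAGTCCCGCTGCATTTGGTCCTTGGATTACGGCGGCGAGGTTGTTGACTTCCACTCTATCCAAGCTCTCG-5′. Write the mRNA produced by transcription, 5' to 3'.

Reading the template 3'→5' as shown, RNA polymerase pairs each base (A→U, T→A, G↔C) to build mRNA 5'→3' directly.

5'-AGCAGGGACCGUGGACUCGCUUCAGGGCGACGUAAACCAGGAACCUAAUGCCGCCGCUCCAACAACUGAAGGUGAGAUAGGUUCGAGAGC-3'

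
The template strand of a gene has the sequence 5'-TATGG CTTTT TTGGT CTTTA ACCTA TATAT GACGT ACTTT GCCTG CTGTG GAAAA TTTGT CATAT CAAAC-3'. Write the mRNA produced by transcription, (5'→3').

The mRNA has the sequence of the coding strand (reverse complement of the template) with T→U. Reverse complement of TATGGCTTTTTTGGTCTTTAACCTATATATGACGTACTTTGCCTGCTGTGGAAAATTTGTCATATCAAAC is GTTTGATATGACAAATTTTCCACAGCAGGCAAAGTACGTCATATATAGGTTAAAGACCAAAAAAGCCATA; then T→U.

5'-GUUUGAUAUGACAAAUUUUCCACAGCAGGCAAAGUACGUCAUAUAUAGGUUAAAGACCAAAAAAGCCAUA-3'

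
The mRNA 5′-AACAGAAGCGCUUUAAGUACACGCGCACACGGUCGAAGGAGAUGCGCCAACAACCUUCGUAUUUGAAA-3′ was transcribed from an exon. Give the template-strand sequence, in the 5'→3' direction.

Replace U with T to get the coding DNA strand: AACAGAAGCGCTTTAAGTACACGCGCACACGGTCGAAGGAGATGCGCCAACAACCTTCGTATTTGAAA. The template strand is its reverse complement (complement TTGTCTTCGCGAAATTCATGTGCGCGTGTGCCAGCTTCCTCTACGCGGTTGTTGGAAGCATAAACTTT, then reverse).

5'-TTTCAAATACGAAGGTTGTTGGCGCATCTCCTTCGACCGTGTGCGCGTGTACTTAAAGCGCTTCTGTT-3'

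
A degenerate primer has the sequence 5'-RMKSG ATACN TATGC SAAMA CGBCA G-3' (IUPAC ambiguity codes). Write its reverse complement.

5'-CTGVCGTKTTSGCATANGTATCSMKY-3'

Standard pairs A↔T, G↔C; ambiguity codes pair R↔Y, M↔K, S↔S, B↔V, N↔N. Complement (YKMSCTATGNATACGSTTKTGCVGTC), then reverse for 5'→3'.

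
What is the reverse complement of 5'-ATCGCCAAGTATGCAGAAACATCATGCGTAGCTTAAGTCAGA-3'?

Complement each base (A↔T, G↔C): TAGCGGTTCATACGTCTTTGTAGTACGCATCGAATTCAGTCT. Then reverse.

5'-TCTGACTTAAGCTACGCATGATGTTTCTGCATACTTGGCGAT-3'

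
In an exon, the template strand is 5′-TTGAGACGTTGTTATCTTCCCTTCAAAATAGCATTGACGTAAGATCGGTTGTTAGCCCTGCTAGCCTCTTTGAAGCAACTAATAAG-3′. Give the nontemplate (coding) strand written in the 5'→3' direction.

5'-CTTATTAGTTGCTTCAAAGAGGCTAGCAGGGCTAACAACCGATCTTACGTCAATGCTATTTTGAAGGGAAGATAACAACGTCTCAA-3'

The coding strand is complementary and antiparallel to the template: take the complement (A↔T, G↔C) and reverse.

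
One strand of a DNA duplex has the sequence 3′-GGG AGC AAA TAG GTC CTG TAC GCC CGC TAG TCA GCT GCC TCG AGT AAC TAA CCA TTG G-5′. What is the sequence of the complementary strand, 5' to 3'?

5'-CCCTCGTTTATCCAGGACATGCGGGCGATCAGTCGACGGAGCTCATTGATTGGTAACC-3'

The strand is given 3'→5', so its complement runs 5'→3' in the same left-to-right order: pair each base A↔T, G↔C.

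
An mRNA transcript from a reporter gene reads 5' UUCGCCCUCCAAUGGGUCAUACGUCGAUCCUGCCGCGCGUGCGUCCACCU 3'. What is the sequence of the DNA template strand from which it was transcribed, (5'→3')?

5′-AGGTGGACGCACGCGCGGCAGGATCGACGTATGACCCATTGGAGGGCGAA-3′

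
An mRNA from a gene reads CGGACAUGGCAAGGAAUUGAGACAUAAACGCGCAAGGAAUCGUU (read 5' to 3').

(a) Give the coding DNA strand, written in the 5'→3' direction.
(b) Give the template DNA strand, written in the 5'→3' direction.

(a) The coding strand matches the mRNA with U→T.
(b) The template strand is the reverse complement of the coding strand.

(a) 5′-CGGACATGGCAAGGAATTGAGACATAAACGCGCAAGGAATCGTT-3′
(b) 5′-AACGATTCCTTGCGCGTTTATGTCTCAATTCCTTGCCATGTCCG-3′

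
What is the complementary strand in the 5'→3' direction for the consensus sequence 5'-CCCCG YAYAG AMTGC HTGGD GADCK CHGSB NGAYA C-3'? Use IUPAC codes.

Standard pairs A↔T, G↔C; ambiguity codes pair Y↔R, M↔K, S↔S, B↔V, D↔H, N↔N. Complement (GGGGCRTRTCTKACGDACCHCTHGMGDCSVNCTRTG), then reverse for 5'→3'.

5'-GTRTCNVSCDGMGHTCHCCADGCAKTCTRTRCGGGG-3'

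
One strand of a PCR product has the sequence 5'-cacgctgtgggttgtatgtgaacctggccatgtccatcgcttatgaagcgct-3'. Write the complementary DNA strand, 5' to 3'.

5'-AGCGCTTCATAAGCGATGGACATGGCCAGGTTCACATACAACCCACAGCGTG-3'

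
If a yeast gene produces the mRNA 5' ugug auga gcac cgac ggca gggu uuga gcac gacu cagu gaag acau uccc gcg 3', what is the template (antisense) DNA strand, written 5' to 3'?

5'-CGCGGGAATGTCTTCACTGAGTCGTGCTCAAACCCTGCCGTCGGTGCTCATCACA-3'

Replace U with T to get the coding DNA strand: TGTGATGAGCACCGACGGCAGGGTTTGAGCACGACTCAGTGAAGACATTCCCGCG. The template strand is its reverse complement (complement ACACTACTCGTGGCTGCCGTCCCAAACTCGTGCTGAGTCACTTCTGTAAGGGCGC, then reverse).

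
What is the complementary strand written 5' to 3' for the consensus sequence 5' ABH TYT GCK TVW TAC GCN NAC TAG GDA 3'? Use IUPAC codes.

Standard pairs A↔T, G↔C; ambiguity codes pair Y↔R, K↔M, W↔W, B↔V, D↔H, N↔N. Complement (TVDARACGMABWATGCGNNTGATCCHT), then reverse for 5'→3'.

5'-THCCTAGTNNGCGTAWBAMGCARADVT-3'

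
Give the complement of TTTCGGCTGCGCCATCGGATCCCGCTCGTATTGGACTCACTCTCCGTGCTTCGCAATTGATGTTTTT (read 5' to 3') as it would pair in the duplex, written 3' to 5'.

3'-AAAGCCGACGCGGTAGCCTAGGGCGAGCATAACCTGAGTGAGAGGCACGAAGCGTTAACTACAAAAA-5'

Base-pairing A↔T, G↔C gives the complement. The complementary strand is antiparallel, so paired with a 5'→3' strand it runs 3'→5'.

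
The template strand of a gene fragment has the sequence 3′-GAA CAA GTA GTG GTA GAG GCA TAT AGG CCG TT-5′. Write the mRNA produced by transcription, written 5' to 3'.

Reading the template 3'→5' as shown, RNA polymerase pairs each base (A→U, T→A, G↔C) to build mRNA 5'→3' directly.

5'-CUUGUUCAUCACCAUCUCCGUAUAUCCGGCAA-3'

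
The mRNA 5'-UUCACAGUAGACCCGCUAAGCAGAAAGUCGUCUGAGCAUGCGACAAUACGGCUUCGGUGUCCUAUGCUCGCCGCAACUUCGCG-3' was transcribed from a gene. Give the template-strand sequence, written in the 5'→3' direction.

Replace U with T to get the coding DNA strand: TTCACAGTAGACCCGCTAAGCAGAAAGTCGTCTGAGCATGCGACAATACGGCTTCGGTGTCCTATGCTCGCCGCAACTTCGCG. The template strand is its reverse complement (complement AAGTGTCATCTGGGCGATTCGTCTTTCAGCAGACTCGTACGCTGTTATGCCGAAGCCACAGGATACGAGCGGCGTTGAAGCGC, then reverse).

5'-CGCGAAGTTGCGGCGAGCATAGGACACCGAAGCCGTATTGTCGCATGCTCAGACGACTTTCTGCTTAGCGGGTCTACTGTGAA-3'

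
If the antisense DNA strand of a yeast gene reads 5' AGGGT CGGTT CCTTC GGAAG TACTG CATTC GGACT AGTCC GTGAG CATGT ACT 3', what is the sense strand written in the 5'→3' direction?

5'-AGTACATGCTCACGGACTAGTCCGAATGCAGTACTTCCGAAGGAACCGACCCT-3'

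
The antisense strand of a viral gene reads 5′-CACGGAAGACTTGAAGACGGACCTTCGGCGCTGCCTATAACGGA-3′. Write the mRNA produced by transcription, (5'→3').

5′-UCCGUUAUAGGCAGCGCCGAAGGUCCGUCUUCAAGUCUUCCGUG-3′

RNA polymerase reads the template 3'→5' and synthesizes mRNA 5'→3' by base-pairing (A→U, T→A, G↔C). The complement of the template is GTGCCTTCTGAACTTCTGCCTGGAAGCCGCGACGGATATTGCCT; antiparallel, so 5'→3' the coding strand is TCCGTTATAGGCAGCGCCGAAGGTCCGTCTTCAAGTCTTCCGTG. Replace T with U for the mRNA.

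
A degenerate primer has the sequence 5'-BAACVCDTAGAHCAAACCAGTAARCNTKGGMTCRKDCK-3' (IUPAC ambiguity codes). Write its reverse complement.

5'-MGHMYGAKCCMANGYTTACTGGTTTGDTCTAHGBGTTV-3'

Standard pairs A↔T, G↔C; ambiguity codes pair R↔Y, M↔K, B↔V, D↔H, N↔N. Complement (VTTGBGHATCTDGTTTGGTCATTYGNAMCCKAGYMHGM), then reverse for 5'→3'.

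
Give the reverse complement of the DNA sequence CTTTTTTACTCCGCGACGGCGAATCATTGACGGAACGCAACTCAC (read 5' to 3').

5'-GTGAGTTGCGTTCCGTCAATGATTCGCCGTCGCGGAGTAAAAAAG-3'

Reading the sequence 3'→5' and pairing each base (A↔T, G↔C) gives the reverse complement directly.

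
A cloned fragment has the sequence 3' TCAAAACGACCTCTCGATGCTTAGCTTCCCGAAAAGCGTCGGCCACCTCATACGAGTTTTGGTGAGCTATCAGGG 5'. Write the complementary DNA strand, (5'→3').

5'-AGTTTTGCTGGAGAGCTACGAATCGAAGGGCTTTTCGCAGCCGGTGGAGTATGCTCAAAACCACTCGATAGTCCC-3'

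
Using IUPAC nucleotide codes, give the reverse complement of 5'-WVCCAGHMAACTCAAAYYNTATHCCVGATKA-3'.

5'-TMATCBGGDATANRRTTTGAGTTKDCTGGBW-3'

Standard pairs A↔T, G↔C; ambiguity codes pair Y↔R, M↔K, W↔W, H↔D, V↔B, N↔N. Complement (WBGGTCDKTTGAGTTTRRNATADGGBCTAMT), then reverse for 5'→3'.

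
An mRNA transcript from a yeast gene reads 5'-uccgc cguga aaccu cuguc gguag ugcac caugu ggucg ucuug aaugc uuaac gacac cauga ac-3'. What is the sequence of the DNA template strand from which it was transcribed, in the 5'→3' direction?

Replace U with T to get the coding DNA strand: TCCGCCGTGAAACCTCTGTCGGTAGTGCACCATGTGGTCGTCTTGAATGCTTAACGACACCATGAAC. The template strand is its reverse complement (complement AGGCGGCACTTTGGAGACAGCCATCACGTGGTACACCAGCAGAACTTACGAATTGCTGTGGTACTTG, then reverse).

5′-GTTCATGGTGTCGTTAAGCATTCAAGACGACCACATGGTGCACTACCGACAGAGGTTTCACGGCGGA-3′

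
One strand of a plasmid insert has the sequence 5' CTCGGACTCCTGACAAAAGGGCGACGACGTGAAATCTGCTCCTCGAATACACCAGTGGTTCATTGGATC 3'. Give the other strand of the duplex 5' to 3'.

The complement of CTCGGACTCCTGACAAAAGGGCGACGACGTGAAATCTGCTCCTCGAATACACCAGTGGTTCATTGGATC is GAGCCTGAGGACTGTTTTCCCGCTGCTGCACTTTAGACGAGGAGCTTATGTGGTCACCAAGTAACCTAG (A↔T, G↔C). DNA strands are antiparallel, so the complementary strand runs 3'→5'; reversing gives the 5'→3' form.

5'-GATCCAATGAACCACTGGTGTATTCGAGGAGCAGATTTCACGTCGTCGCCCTTTTGTCAGGAGTCCGAG-3'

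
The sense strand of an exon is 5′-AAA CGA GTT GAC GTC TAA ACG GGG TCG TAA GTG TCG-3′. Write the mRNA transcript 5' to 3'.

The mRNA is synthesized from the template strand, so it matches the coding strand with T replaced by U.

5'-AAACGAGUUGACGUCUAAACGGGGUCGUAAGUGUCG-3'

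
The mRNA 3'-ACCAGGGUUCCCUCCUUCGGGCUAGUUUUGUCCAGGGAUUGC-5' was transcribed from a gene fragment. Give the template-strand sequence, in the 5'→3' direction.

Written 5'→3' the mRNA is CGUUAGGGACCUGUUUUGAUCGGGCUUCCUCCCUUGGGACCA, so the coding DNA strand is CGTTAGGGACCTGTTTTGATCGGGCTTCCTCCCTTGGGACCA. The template is its reverse complement.

5'-TGGTCCCAAGGGAGGAAGCCCGATCAAAACAGGTCCCTAACG-3'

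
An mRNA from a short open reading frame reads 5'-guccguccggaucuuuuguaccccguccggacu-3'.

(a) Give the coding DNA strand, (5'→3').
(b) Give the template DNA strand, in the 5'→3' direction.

(a) 5'-GTCCGTCCGGATCTTTTGTACCCCGTCCGGACT-3'
(b) 5′-AGTCCGGACGGGGTACAAAAGATCCGGACGGAC-3′

(a) The coding strand matches the mRNA with U→T.
(b) The template strand is the reverse complement of the coding strand.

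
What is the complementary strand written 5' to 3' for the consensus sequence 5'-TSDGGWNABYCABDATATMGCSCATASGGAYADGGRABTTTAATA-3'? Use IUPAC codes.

5'-TATTAAAVTYCCHTRTCCSTATGSGCKATATHVTGRVTNWCCHSA-3'

Standard pairs A↔T, G↔C; ambiguity codes pair R↔Y, M↔K, W↔W, S↔S, B↔V, D↔H, N↔N. Complement (ASHCCWNTVRGTVHTATAKCGSGTATSCCTRTHCCYTVAAATTAT), then reverse for 5'→3'.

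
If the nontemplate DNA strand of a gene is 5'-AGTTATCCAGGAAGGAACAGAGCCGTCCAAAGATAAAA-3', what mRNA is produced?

5'-AGUUAUCCAGGAAGGAACAGAGCCGUCCAAAGAUAAAA-3'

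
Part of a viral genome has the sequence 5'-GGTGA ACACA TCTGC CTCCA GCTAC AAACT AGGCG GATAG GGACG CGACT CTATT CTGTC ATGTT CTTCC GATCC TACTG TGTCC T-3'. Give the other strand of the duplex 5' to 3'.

The complement of GGTGAACACATCTGCCTCCAGCTACAAACTAGGCGGATAGGGACGCGACTCTATTCTGTCATGTTCTTCCGATCCTACTGTGTCCT is CCACTTGTGTAGACGGAGGTCGATGTTTGATCCGCCTATCCCTGCGCTGAGATAAGACAGTACAAGAAGGCTAGGATGACACAGGA (A↔T, G↔C). DNA strands are antiparallel, so the complementary strand runs 3'→5'; reversing gives the 5'→3' form.

5'-AGGACACAGTAGGATCGGAAGAACATGACAGAATAGAGTCGCGTCCCTATCCGCCTAGTTTGTAGCTGGAGGCAGATGTGTTCACC-3'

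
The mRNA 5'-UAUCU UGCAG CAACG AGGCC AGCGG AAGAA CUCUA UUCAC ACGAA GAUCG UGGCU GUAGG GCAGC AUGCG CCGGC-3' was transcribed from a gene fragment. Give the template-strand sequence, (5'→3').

5'-GCCGGCGCATGCTGCCCTACAGCCACGATCTTCGTGTGAATAGAGTTCTTCCGCTGGCCTCGTTGCTGCAAGATA-3'

Replace U with T to get the coding DNA strand: TATCTTGCAGCAACGAGGCCAGCGGAAGAACTCTATTCACACGAAGATCGTGGCTGTAGGGCAGCATGCGCCGGC. The template strand is its reverse complement (complement ATAGAACGTCGTTGCTCCGGTCGCCTTCTTGAGATAAGTGTGCTTCTAGCACCGACATCCCGTCGTACGCGGCCG, then reverse).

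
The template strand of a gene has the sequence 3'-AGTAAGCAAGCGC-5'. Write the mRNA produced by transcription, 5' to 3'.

Reading the template 3'→5' as shown, RNA polymerase pairs each base (A→U, T→A, G↔C) to build mRNA 5'→3' directly.

5'-UCAUUCGUUCGCG-3'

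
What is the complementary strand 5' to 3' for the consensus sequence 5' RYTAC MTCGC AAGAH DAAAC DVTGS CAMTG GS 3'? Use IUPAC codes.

5'-SCCAKTGSCABHGTTTHDTCTTGCGAKGTARY-3'

Standard pairs A↔T, G↔C; ambiguity codes pair R↔Y, M↔K, S↔S, D↔H, V↔B. Complement (YRATGKAGCGTTCTDHTTTGHBACSGTKACCS), then reverse for 5'→3'.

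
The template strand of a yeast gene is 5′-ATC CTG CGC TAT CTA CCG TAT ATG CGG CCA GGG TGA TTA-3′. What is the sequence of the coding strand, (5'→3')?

5'-TAATCACCCTGGCCGCATATACGGTAGATAGCGCAGGAT-3'

The coding strand is complementary and antiparallel to the template: take the complement (A↔T, G↔C) and reverse.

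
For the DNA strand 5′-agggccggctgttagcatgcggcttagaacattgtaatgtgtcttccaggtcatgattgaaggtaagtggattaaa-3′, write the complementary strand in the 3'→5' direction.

Base-pairing A↔T, G↔C gives the complement. The complementary strand is antiparallel, so paired with a 5'→3' strand it runs 3'→5'.

3'-TCCCGGCCGACAATCGTACGCCGAATCTTGTAACATTACACAGAAGGTCCAGTACTAACTTCCATTCACCTAATTT-5'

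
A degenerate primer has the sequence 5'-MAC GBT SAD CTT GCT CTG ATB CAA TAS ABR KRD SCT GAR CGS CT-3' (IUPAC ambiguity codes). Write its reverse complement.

Standard pairs A↔T, G↔C; ambiguity codes pair R↔Y, M↔K, S↔S, B↔V, D↔H. Complement (KTGCVASTHGAACGAGACTAVGTTATSTVYMYHSGACTYGCSGA), then reverse for 5'→3'.

5′-AGSCGYTCAGSHYMYVTSTATTGVATCAGAGCAAGHTSAVCGTK-3′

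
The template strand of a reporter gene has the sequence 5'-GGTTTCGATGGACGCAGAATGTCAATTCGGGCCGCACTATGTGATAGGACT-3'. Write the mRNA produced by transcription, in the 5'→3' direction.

The mRNA has the sequence of the coding strand (reverse complement of the template) with T→U. Reverse complement of GGTTTCGATGGACGCAGAATGTCAATTCGGGCCGCACTATGTGATAGGACT is AGTCCTATCACATAGTGCGGCCCGAATTGACATTCTGCGTCCATCGAAACC; then T→U.

5'-AGUCCUAUCACAUAGUGCGGCCCGAAUUGACAUUCUGCGUCCAUCGAAACC-3'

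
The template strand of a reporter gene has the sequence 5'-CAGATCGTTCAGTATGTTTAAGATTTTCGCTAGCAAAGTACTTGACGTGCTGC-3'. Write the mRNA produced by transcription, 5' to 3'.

RNA polymerase reads the template 3'→5' and synthesizes mRNA 5'→3' by base-pairing (A→U, T→A, G↔C). The complement of the template is GTCTAGCAAGTCATACAAATTCTAAAAGCGATCGTTTCATGAACTGCACGACG; antiparallel, so 5'→3' the coding strand is GCAGCACGTCAAGTACTTTGCTAGCGAAAATCTTAAACATACTGAACGATCTG. Replace T with U for the mRNA.

5'-GCAGCACGUCAAGUACUUUGCUAGCGAAAAUCUUAAACAUACUGAACGAUCUG-3'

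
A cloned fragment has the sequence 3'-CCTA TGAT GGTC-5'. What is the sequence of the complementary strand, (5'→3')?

5′-GGATACTACCAG-3′

The strand is given 3'→5', so its complement runs 5'→3' in the same left-to-right order: pair each base A↔T, G↔C.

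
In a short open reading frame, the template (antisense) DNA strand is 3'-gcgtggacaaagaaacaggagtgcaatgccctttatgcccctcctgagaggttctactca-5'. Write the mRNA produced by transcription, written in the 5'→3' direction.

5'-CGCACCUGUUUCUUUGUCCUCACGUUACGGGAAAUACGGGGAGGACUCUCCAAGAUGAGU-3'

Reading the template 3'→5' as shown, RNA polymerase pairs each base (A→U, T→A, G↔C) to build mRNA 5'→3' directly.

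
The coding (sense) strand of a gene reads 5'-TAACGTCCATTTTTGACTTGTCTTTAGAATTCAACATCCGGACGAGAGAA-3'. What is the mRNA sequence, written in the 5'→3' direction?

mRNA has the coding-strand sequence with U in place of T.

5'-UAACGUCCAUUUUUGACUUGUCUUUAGAAUUCAACAUCCGGACGAGAGAA-3'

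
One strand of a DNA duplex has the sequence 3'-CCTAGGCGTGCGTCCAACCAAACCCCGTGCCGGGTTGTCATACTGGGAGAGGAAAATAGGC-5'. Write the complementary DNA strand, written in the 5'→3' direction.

5'-GGATCCGCACGCAGGTTGGTTTGGGGCACGGCCCAACAGTATGACCCTCTCCTTTTATCCG-3'

The strand is given 3'→5', so its complement runs 5'→3' in the same left-to-right order: pair each base A↔T, G↔C.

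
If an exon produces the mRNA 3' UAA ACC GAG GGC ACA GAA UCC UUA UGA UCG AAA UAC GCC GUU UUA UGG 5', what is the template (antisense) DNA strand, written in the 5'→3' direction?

5'-ATTTGGCTCCCGTGTCTTAGGAATACTAGCTTTATGCGGCAAAATACC-3'

Written 5'→3' the mRNA is GGUAUUUUGCCGCAUAAAGCUAGUAUUCCUAAGACACGGGAGCCAAAU, so the coding DNA strand is GGTATTTTGCCGCATAAAGCTAGTATTCCTAAGACACGGGAGCCAAAT. The template is its reverse complement.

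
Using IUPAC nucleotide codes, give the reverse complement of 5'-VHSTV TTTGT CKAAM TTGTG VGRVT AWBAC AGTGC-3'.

5′-GCACTGTVWTABYCBCACAAKTTMGACAAABASDB-3′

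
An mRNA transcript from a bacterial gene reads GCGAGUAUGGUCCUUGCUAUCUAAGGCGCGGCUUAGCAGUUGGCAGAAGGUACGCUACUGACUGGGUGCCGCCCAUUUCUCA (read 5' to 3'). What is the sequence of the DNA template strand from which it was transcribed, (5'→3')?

5'-TGAGAAATGGGCGGCACCCAGTCAGTAGCGTACCTTCTGCCAACTGCTAAGCCGCGCCTTAGATAGCAAGGACCATACTCGC-3'

Replace U with T to get the coding DNA strand: GCGAGTATGGTCCTTGCTATCTAAGGCGCGGCTTAGCAGTTGGCAGAAGGTACGCTACTGACTGGGTGCCGCCCATTTCTCA. The template strand is its reverse complement (complement CGCTCATACCAGGAACGATAGATTCCGCGCCGAATCGTCAACCGTCTTCCATGCGATGACTGACCCACGGCGGGTAAAGAGT, then reverse).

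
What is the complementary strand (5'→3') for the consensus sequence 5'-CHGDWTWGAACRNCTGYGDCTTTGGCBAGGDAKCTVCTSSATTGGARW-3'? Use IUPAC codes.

5′-WYTCCAATSSAGBAGMTHCCTVGCCAAAGHCRCAGNYGTTCWAWHCDG-3′

Standard pairs A↔T, G↔C; ambiguity codes pair R↔Y, K↔M, W↔W, S↔S, B↔V, D↔H, N↔N. Complement (GDCHWAWCTTGYNGACRCHGAAACCGVTCCHTMGABGASSTAACCTYW), then reverse for 5'→3'.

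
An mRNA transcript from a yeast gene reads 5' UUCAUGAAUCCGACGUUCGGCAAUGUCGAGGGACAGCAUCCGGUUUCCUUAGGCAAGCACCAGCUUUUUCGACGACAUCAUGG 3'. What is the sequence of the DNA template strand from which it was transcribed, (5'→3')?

Replace U with T to get the coding DNA strand: TTCATGAATCCGACGTTCGGCAATGTCGAGGGACAGCATCCGGTTTCCTTAGGCAAGCACCAGCTTTTTCGACGACATCATGG. The template strand is its reverse complement (complement AAGTACTTAGGCTGCAAGCCGTTACAGCTCCCTGTCGTAGGCCAAAGGAATCCGTTCGTGGTCGAAAAAGCTGCTGTAGTACC, then reverse).

5'-CCATGATGTCGTCGAAAAAGCTGGTGCTTGCCTAAGGAAACCGGATGCTGTCCCTCGACATTGCCGAACGTCGGATTCATGAA-3'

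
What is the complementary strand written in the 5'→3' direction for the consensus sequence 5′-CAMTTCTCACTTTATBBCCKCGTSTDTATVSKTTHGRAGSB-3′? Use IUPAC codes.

5'-VSCTYCDAAMSBATAHASACGMGGVVATAAAGTGAGAAKTG-3'

Standard pairs A↔T, G↔C; ambiguity codes pair R↔Y, M↔K, S↔S, B↔V, D↔H. Complement (GTKAAGAGTGAAATAVVGGMGCASAHATABSMAADCYTCSV), then reverse for 5'→3'.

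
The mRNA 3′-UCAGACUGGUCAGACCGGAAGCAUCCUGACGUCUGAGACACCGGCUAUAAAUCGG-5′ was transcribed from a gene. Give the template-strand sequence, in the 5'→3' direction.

5'-AGTCTGACCAGTCTGGCCTTCGTAGGACTGCAGACTCTGTGGCCGATATTTAGCC-3'

Written 5'→3' the mRNA is GGCUAAAUAUCGGCCACAGAGUCUGCAGUCCUACGAAGGCCAGACUGGUCAGACU, so the coding DNA strand is GGCTAAATATCGGCCACAGAGTCTGCAGTCCTACGAAGGCCAGACTGGTCAGACT. The template is its reverse complement.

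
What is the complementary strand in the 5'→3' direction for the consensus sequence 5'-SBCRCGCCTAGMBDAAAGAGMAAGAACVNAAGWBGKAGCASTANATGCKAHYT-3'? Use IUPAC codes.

5'-ARDTMGCATNTASTGCTMCVWCTTNBGTTCTTKCTCTTTHVKCTAGGCGYGVS-3'

Standard pairs A↔T, G↔C; ambiguity codes pair R↔Y, M↔K, W↔W, S↔S, B↔V, D↔H, N↔N. Complement (SVGYGCGGATCKVHTTTCTCKTTCTTGBNTTCWVCMTCGTSATNTACGMTDRA), then reverse for 5'→3'.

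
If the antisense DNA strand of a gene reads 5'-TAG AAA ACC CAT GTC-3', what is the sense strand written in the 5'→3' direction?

The coding strand is complementary and antiparallel to the template: take the complement (A↔T, G↔C) and reverse.

5'-GACATGGGTTTTCTA-3'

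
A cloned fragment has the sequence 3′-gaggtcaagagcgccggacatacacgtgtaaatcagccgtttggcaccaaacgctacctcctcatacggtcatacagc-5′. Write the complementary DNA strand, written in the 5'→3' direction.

The strand is given 3'→5', so its complement runs 5'→3' in the same left-to-right order: pair each base A↔T, G↔C.

5'-CTCCAGTTCTCGCGGCCTGTATGTGCACATTTAGTCGGCAAACCGTGGTTTGCGATGGAGGAGTATGCCAGTATGTCG-3'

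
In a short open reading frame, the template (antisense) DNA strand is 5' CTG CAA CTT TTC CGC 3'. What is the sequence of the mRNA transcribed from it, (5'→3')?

The mRNA has the sequence of the coding strand (reverse complement of the template) with T→U. Reverse complement of CTGCAACTTTTCCGC is GCGGAAAAGTTGCAG; then T→U.

5'-GCGGAAAAGUUGCAG-3'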